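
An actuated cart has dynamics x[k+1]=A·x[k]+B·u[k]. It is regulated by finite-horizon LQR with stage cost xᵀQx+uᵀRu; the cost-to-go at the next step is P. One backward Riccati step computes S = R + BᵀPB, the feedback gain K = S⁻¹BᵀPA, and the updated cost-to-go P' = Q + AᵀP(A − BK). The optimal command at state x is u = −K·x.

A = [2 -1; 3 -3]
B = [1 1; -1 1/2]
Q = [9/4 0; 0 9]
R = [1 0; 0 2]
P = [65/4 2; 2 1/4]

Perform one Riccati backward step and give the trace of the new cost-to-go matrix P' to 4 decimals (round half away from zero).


16.7340

BᵀP = [14.2500 1.7500; 17.2500 2.1250]
S = R + BᵀPB = [1 0; 0 2] + [12.5000 15.1250; 15.1250 18.3125] = [13.5000 15.1250; 15.1250 20.3125]
BᵀPA = [33.7500 -19.5000; 40.8750 -23.6250]
K = S⁻¹·BᵀPA = [1.4809 -0.8529; 0.9096 -0.5280]
A−BK = [-0.3905 0.3809; 4.0261 -3.5889]
AᵀP(A−BK) = [4.0894 -2.3829; -2.3829 1.3946]
P' = Q + AᵀP(A−BK) = [6.3394 -2.3829; -2.3829 10.3946]
tr(P') = 16.7340


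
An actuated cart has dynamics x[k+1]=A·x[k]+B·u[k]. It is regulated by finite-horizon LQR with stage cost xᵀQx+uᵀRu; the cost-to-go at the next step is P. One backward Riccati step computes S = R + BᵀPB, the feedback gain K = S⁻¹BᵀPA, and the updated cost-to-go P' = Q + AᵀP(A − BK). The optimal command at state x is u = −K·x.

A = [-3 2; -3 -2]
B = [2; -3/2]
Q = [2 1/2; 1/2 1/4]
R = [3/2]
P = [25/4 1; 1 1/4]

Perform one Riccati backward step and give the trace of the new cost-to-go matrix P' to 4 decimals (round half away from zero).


BᵀP = [11.0000 1.6250]
S = R + BᵀPB = [3/2] + [19.5625] = [21.0625]
BᵀPA = [-37.8750 18.7500]
K = S⁻¹·BᵀPA = [-1.7982 0.8902]
A−BK = [0.5964 0.2196; -5.6973 -0.6647]
AᵀP(A−BK) = [8.3924 -2.2834; -2.2834 1.3086]
P' = Q + AᵀP(A−BK) = [10.3924 -1.7834; -1.7834 1.5586]
tr(P') = 11.9510

11.9510


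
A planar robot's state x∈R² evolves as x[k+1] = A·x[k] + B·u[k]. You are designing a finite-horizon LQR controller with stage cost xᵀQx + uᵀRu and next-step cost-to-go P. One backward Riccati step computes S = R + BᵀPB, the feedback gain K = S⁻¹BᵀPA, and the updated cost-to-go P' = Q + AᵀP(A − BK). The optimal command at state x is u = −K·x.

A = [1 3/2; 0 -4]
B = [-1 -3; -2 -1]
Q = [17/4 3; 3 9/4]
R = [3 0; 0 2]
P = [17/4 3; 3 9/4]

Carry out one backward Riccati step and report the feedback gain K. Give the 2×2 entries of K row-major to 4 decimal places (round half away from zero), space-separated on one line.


BᵀP = [-10.2500 -7.5000; -15.7500 -11.2500]
S = R + BᵀPB = [3 0; 0 2] + [25.2500 38.2500; 38.2500 58.5000] = [28.2500 38.2500; 38.2500 60.5000]
BᵀPA = [-10.2500 14.6250; -15.7500 21.3750]
K = S⁻¹·BᵀPA = [-0.0719 0.2732; -0.2149 0.1806]
A−BK = [0.2835 2.3150; -0.3586 -3.2731]
AᵀP(A−BK) = [0.1288 0.0194; 0.0194 1.7071]
P' = Q + AᵀP(A−BK) = [4.3788 3.0194; 3.0194 3.9571]
tr(P') = 8.3359

-0.0719 0.2732 -0.2149 0.1806


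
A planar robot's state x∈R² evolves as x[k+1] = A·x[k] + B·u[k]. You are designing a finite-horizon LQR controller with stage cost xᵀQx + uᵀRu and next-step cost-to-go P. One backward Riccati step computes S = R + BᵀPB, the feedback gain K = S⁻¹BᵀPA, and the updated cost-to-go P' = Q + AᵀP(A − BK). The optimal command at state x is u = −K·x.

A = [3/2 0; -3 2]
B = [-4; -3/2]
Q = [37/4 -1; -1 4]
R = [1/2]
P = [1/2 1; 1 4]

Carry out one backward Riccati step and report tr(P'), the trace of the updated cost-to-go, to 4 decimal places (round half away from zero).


BᵀP = [-3.5000 -10.0000]
S = R + BᵀPB = [1/2] + [29.0000] = [29.5000]
BᵀPA = [24.7500 -20.0000]
K = S⁻¹·BᵀPA = [0.8390 -0.6780]
A−BK = [4.8559 -2.7119; -1.7415 0.9831]
AᵀP(A−BK) = [7.3602 -4.2203; -4.2203 2.4407]
P' = Q + AᵀP(A−BK) = [16.6102 -5.2203; -5.2203 6.4407]
tr(P') = 23.0508

23.0508


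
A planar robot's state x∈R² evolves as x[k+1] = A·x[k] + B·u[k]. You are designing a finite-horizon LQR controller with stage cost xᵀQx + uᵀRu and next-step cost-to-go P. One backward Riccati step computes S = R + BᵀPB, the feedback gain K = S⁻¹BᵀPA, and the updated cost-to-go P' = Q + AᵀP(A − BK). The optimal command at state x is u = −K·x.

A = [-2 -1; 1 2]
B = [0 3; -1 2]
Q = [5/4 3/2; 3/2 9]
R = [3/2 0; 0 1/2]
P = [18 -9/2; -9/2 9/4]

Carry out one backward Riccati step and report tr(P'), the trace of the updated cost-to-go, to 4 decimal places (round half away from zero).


20.2213

BᵀP = [4.5000 -2.2500; 45.0000 -9.0000]
S = R + BᵀPB = [3/2 0; 0 1/2] + [2.2500 9.0000; 9.0000 117.0000] = [3.7500 9.0000; 9.0000 117.5000]
BᵀPA = [-11.2500 -9.0000; -99.0000 -63.0000]
K = S⁻¹·BᵀPA = [-1.1981 -1.3639; -0.7508 -0.4317]
A−BK = [0.2523 0.2951; 1.3034 1.4995]
AᵀP(A−BK) = [4.4437 4.9176; 4.9176 5.5276]
P' = Q + AᵀP(A−BK) = [5.6937 6.4176; 6.4176 14.5276]
tr(P') = 20.2213


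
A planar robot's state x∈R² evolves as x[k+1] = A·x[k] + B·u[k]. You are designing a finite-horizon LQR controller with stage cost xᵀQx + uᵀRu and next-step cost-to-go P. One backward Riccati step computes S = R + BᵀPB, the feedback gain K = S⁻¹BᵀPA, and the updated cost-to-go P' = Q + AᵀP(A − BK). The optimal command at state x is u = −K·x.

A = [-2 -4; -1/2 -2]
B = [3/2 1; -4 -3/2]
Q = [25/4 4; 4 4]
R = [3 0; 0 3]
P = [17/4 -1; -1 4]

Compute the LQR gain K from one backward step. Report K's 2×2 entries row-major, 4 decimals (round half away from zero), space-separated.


BᵀP = [10.3750 -17.5000; 5.7500 -7.0000]
S = R + BᵀPB = [3 0; 0 3] + [85.5625 36.6250; 36.6250 16.2500] = [88.5625 36.6250; 36.6250 19.2500]
BᵀPA = [-12.0000 -6.5000; -8.0000 -9.0000]
K = S⁻¹·BᵀPA = [0.1706 0.5627; -0.7402 -1.5381]
A−BK = [-1.5157 -3.3059; -0.9279 -2.0564]
AᵀP(A−BK) = [12.1259 26.4475; 26.4475 57.8146]
P' = Q + AᵀP(A−BK) = [18.3759 30.4475; 30.4475 61.8146]
tr(P') = 80.1905

0.1706 0.5627 -0.7402 -1.5381


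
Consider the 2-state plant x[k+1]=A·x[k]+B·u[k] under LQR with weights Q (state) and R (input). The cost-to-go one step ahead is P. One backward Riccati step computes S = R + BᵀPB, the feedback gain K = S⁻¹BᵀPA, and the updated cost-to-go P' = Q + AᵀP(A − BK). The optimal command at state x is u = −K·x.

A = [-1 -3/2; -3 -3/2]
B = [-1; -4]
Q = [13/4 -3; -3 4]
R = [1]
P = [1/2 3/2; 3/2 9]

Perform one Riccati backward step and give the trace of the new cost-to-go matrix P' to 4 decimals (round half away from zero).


8.3067

BᵀP = [-6.5000 -37.5000]
S = R + BᵀPB = [1] + [156.5000] = [157.5000]
BᵀPA = [119.0000 66.0000]
K = S⁻¹·BᵀPA = [0.7556 0.4190]
A−BK = [-0.2444 -1.0810; 0.0222 0.1762]
AᵀP(A−BK) = [0.5889 0.3833; 0.3833 0.4679]
P' = Q + AᵀP(A−BK) = [3.8389 -2.6167; -2.6167 4.4679]
tr(P') = 8.3067


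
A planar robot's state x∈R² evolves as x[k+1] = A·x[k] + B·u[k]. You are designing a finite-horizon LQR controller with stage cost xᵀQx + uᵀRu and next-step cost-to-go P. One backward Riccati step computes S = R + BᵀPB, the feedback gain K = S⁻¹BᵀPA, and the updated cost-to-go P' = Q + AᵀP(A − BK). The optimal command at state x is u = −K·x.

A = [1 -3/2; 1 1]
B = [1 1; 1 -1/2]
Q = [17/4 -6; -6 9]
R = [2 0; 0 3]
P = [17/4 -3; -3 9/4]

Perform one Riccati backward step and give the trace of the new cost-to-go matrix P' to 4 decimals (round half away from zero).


19.0319

BᵀP = [1.2500 -0.7500; 5.7500 -4.1250]
S = R + BᵀPB = [2 0; 0 3] + [0.5000 1.6250; 1.6250 7.8125] = [2.5000 1.6250; 1.6250 10.8125]
BᵀPA = [0.5000 -2.6250; 1.6250 -12.7500]
K = S⁻¹·BᵀPA = [0.1134 -0.3142; 0.1332 -1.1320]
A−BK = [0.7534 -0.0538; 0.9532 0.7482]
AᵀP(A−BK) = [0.2268 -0.6284; -0.6284 5.5551]
P' = Q + AᵀP(A−BK) = [4.4768 -6.6284; -6.6284 14.5551]
tr(P') = 19.0319


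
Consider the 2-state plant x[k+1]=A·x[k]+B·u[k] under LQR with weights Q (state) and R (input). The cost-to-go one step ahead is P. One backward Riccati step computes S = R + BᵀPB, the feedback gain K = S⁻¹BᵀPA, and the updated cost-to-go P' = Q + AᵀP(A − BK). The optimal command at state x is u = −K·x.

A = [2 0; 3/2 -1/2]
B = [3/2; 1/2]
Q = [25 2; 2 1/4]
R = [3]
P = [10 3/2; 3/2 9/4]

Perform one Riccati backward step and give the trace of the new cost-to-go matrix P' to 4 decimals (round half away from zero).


32.5579

BᵀP = [15.7500 3.3750]
S = R + BᵀPB = [3] + [25.3125] = [28.3125]
BᵀPA = [36.5625 -1.6875]
K = S⁻¹·BᵀPA = [1.2914 -0.0596]
A−BK = [0.0629 0.0894; 0.8543 -0.4702]
AᵀP(A−BK) = [6.8460 -1.0083; -1.0083 0.4619]
P' = Q + AᵀP(A−BK) = [31.8460 0.9917; 0.9917 0.7119]
tr(P') = 32.5579


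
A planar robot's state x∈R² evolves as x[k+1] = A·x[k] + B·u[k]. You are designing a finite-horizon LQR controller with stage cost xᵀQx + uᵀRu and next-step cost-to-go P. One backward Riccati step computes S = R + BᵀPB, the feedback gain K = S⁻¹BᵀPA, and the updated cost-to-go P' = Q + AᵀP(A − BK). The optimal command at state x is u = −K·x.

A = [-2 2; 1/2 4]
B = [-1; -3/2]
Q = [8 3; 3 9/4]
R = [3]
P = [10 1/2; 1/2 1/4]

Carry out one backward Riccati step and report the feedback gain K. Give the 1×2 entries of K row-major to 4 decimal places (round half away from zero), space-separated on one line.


1.3983 -1.6598

BᵀP = [-10.7500 -0.8750]
S = R + BᵀPB = [3] + [12.0625] = [15.0625]
BᵀPA = [21.0625 -25.0000]
K = S⁻¹·BᵀPA = [1.3983 -1.6598]
A−BK = [-0.6017 0.3402; 2.5975 1.5104]
AᵀP(A−BK) = [9.6100 -8.0415; -8.0415 10.5062]
P' = Q + AᵀP(A−BK) = [17.6100 -5.0415; -5.0415 12.7562]
tr(P') = 30.3662


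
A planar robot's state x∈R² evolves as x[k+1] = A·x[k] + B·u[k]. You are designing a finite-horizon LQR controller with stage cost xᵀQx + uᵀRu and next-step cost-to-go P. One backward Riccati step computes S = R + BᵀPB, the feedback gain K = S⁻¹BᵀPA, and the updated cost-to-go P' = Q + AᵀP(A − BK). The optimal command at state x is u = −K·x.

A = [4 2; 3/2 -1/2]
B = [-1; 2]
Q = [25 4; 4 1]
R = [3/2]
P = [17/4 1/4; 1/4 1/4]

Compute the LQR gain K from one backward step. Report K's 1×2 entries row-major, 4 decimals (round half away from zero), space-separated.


BᵀP = [-3.7500 0.2500]
S = R + BᵀPB = [3/2] + [4.2500] = [5.7500]
BᵀPA = [-14.6250 -7.6250]
K = S⁻¹·BᵀPA = [-2.5435 -1.3261]
A−BK = [1.4565 0.6739; 6.5870 2.1522]
AᵀP(A−BK) = [34.3641 14.6685; 14.6685 6.4511]
P' = Q + AᵀP(A−BK) = [59.3641 18.6685; 18.6685 7.4511]
tr(P') = 66.8152

-2.5435 -1.3261


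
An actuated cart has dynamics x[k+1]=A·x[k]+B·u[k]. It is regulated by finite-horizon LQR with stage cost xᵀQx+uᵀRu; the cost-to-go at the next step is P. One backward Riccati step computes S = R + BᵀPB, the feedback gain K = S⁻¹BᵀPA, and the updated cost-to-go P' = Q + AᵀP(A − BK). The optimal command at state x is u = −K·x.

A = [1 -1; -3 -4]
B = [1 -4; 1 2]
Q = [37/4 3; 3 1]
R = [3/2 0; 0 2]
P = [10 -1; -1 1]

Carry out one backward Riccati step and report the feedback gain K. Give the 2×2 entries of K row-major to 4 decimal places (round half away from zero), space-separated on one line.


-0.8488 -1.6098 -0.4976 -0.2195

BᵀP = [9.0000 0.0000; -42.0000 6.0000]
S = R + BᵀPB = [3/2 0; 0 2] + [9.0000 -36.0000; -36.0000 180.0000] = [10.5000 -36.0000; -36.0000 182.0000]
BᵀPA = [9.0000 -9.0000; -60.0000 18.0000]
K = S⁻¹·BᵀPA = [-0.8488 -1.6098; -0.4976 -0.2195]
A−BK = [-0.1415 -0.2683; -1.1561 -1.9512]
AᵀP(A−BK) = [2.7854 4.3171; 4.3171 7.4634]
P' = Q + AᵀP(A−BK) = [12.0354 7.3171; 7.3171 8.4634]
tr(P') = 20.4988


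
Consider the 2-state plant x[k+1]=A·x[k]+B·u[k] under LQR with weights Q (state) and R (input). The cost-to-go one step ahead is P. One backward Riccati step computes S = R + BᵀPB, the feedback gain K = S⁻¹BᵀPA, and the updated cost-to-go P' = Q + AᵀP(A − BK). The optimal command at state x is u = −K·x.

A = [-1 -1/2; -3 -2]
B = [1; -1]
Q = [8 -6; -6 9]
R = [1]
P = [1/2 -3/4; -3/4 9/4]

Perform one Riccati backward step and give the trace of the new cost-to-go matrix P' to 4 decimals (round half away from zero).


BᵀP = [1.2500 -3.0000]
S = R + BᵀPB = [1] + [4.2500] = [5.2500]
BᵀPA = [7.7500 5.3750]
K = S⁻¹·BᵀPA = [1.4762 1.0238]
A−BK = [-2.4762 -1.5238; -1.5238 -0.9762]
AᵀP(A−BK) = [4.8095 3.1905; 3.1905 2.1220]
P' = Q + AᵀP(A−BK) = [12.8095 -2.8095; -2.8095 11.1220]
tr(P') = 23.9315

23.9315


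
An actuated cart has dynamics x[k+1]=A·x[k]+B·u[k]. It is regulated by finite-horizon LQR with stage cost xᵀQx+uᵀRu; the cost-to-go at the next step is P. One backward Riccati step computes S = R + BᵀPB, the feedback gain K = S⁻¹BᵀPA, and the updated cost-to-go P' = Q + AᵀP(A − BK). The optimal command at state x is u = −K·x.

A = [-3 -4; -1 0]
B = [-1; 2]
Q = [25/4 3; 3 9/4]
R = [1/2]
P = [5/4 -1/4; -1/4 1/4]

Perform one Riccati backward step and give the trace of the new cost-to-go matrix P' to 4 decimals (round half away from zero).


BᵀP = [-1.7500 0.7500]
S = R + BᵀPB = [1/2] + [3.2500] = [3.7500]
BᵀPA = [4.5000 7.0000]
K = S⁻¹·BᵀPA = [1.2000 1.8667]
A−BK = [-1.8000 -2.1333; -3.4000 -3.7333]
AᵀP(A−BK) = [4.6000 5.6000; 5.6000 6.9333]
P' = Q + AᵀP(A−BK) = [10.8500 8.6000; 8.6000 9.1833]
tr(P') = 20.0333

20.0333


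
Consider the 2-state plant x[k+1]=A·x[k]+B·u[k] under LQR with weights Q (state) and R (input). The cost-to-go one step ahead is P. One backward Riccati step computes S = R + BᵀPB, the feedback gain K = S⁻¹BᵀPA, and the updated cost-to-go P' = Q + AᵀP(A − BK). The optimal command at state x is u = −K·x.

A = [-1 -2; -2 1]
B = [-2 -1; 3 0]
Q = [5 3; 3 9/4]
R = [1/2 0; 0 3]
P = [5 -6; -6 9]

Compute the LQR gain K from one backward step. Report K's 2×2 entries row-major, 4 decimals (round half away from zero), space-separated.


-0.3377 0.5166 0.3071 0.1921

BᵀP = [-28.0000 39.0000; -5.0000 6.0000]
S = R + BᵀPB = [1/2 0; 0 3] + [173.0000 28.0000; 28.0000 5.0000] = [173.5000 28.0000; 28.0000 8.0000]
BᵀPA = [-50.0000 95.0000; -7.0000 16.0000]
K = S⁻¹·BᵀPA = [-0.3377 0.5166; 0.3071 0.1921]
A−BK = [-1.3684 -0.7748; -0.9868 -0.5497]
AᵀP(A−BK) = [2.2624 1.1722; 1.1722 0.8543]
P' = Q + AᵀP(A−BK) = [7.2624 4.1722; 4.1722 3.1043]
tr(P') = 10.3667


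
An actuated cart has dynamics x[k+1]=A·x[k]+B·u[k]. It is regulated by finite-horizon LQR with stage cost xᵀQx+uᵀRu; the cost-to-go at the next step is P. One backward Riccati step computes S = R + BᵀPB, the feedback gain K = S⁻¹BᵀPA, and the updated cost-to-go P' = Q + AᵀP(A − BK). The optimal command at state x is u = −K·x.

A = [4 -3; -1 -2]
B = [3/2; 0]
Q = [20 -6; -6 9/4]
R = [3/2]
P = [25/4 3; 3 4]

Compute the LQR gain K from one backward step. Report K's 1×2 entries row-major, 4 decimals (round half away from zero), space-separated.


BᵀP = [9.3750 4.5000]
S = R + BᵀPB = [3/2] + [14.0625] = [15.5625]
BᵀPA = [33.0000 -37.1250]
K = S⁻¹·BᵀPA = [2.1205 -2.3855]
A−BK = [0.8193 0.5783; -1.0000 -2.0000]
AᵀP(A−BK) = [10.0241 -3.2771; -3.2771 19.6867]
P' = Q + AᵀP(A−BK) = [30.0241 -9.2771; -9.2771 21.9367]
tr(P') = 51.9608

2.1205 -2.3855


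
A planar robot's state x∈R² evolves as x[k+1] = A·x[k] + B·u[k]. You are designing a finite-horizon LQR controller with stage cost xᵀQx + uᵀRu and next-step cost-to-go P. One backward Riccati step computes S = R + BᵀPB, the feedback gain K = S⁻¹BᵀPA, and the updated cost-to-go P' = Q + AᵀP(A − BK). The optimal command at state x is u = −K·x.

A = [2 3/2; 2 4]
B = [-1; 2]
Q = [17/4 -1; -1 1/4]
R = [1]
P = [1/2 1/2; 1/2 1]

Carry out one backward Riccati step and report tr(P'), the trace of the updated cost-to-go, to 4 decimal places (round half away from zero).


BᵀP = [0.5000 1.5000]
S = R + BᵀPB = [1] + [2.5000] = [3.5000]
BᵀPA = [4.0000 6.7500]
K = S⁻¹·BᵀPA = [1.1429 1.9286]
A−BK = [3.1429 3.4286; -0.2857 0.1429]
AᵀP(A−BK) = [5.4286 7.2857; 7.2857 10.1071]
P' = Q + AᵀP(A−BK) = [9.6786 6.2857; 6.2857 10.3571]
tr(P') = 20.0357

20.0357


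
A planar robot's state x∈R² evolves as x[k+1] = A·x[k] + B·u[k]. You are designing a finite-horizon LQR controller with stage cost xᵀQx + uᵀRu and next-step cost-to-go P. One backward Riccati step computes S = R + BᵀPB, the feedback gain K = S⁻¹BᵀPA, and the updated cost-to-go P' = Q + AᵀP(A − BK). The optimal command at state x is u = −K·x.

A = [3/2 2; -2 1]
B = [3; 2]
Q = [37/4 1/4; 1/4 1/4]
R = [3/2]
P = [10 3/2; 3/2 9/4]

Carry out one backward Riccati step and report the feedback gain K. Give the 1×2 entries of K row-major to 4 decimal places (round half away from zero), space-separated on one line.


0.2658 0.6329

BᵀP = [33.0000 9.0000]
S = R + BᵀPB = [3/2] + [117.0000] = [118.5000]
BᵀPA = [31.5000 75.0000]
K = S⁻¹·BᵀPA = [0.2658 0.6329]
A−BK = [0.7025 0.1013; -2.5316 -0.2658]
AᵀP(A−BK) = [14.1266 1.8133; 1.8133 0.7816]
P' = Q + AᵀP(A−BK) = [23.3766 2.0633; 2.0633 1.0316]
tr(P') = 24.4082


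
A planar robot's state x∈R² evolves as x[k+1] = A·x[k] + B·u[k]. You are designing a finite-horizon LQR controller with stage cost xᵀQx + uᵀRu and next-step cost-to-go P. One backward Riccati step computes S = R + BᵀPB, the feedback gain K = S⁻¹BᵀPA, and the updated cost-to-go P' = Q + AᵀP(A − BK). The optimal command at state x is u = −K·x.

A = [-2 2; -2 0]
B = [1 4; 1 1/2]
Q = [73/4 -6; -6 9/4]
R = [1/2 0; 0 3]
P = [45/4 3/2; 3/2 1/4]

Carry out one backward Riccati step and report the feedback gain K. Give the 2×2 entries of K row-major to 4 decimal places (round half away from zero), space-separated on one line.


BᵀP = [12.7500 1.7500; 45.7500 6.1250]
S = R + BᵀPB = [1/2 0; 0 3] + [14.5000 51.8750; 51.8750 186.0625] = [15.0000 51.8750; 51.8750 189.0625]
BᵀPA = [-29.0000 25.5000; -103.7500 91.5000]
K = S⁻¹·BᵀPA = [-0.6954 0.5143; -0.3580 0.3429]
A−BK = [0.1272 0.1143; -1.1256 -0.6857]
AᵀP(A−BK) = [0.6954 -0.5143; -0.5143 0.5143]
P' = Q + AᵀP(A−BK) = [18.9454 -6.5143; -6.5143 2.7643]
tr(P') = 21.7097

-0.6954 0.5143 -0.3580 0.3429


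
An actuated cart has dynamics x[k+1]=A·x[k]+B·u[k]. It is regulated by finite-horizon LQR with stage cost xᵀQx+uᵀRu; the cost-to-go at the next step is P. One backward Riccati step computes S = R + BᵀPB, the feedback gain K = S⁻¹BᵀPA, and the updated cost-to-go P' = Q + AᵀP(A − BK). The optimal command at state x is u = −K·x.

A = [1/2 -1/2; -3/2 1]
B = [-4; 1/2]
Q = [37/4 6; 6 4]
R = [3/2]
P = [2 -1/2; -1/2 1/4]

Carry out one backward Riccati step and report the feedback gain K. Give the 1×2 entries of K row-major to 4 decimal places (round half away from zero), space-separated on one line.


BᵀP = [-8.2500 2.1250]
S = R + BᵀPB = [3/2] + [34.0625] = [35.5625]
BᵀPA = [-7.3125 6.2500]
K = S⁻¹·BᵀPA = [-0.2056 0.1757]
A−BK = [-0.3225 0.2030; -1.3972 0.9121]
AᵀP(A−BK) = [0.3089 -0.2149; -0.2149 0.1516]
P' = Q + AᵀP(A−BK) = [9.5589 5.7851; 5.7851 4.1516]
tr(P') = 13.7105

-0.2056 0.1757


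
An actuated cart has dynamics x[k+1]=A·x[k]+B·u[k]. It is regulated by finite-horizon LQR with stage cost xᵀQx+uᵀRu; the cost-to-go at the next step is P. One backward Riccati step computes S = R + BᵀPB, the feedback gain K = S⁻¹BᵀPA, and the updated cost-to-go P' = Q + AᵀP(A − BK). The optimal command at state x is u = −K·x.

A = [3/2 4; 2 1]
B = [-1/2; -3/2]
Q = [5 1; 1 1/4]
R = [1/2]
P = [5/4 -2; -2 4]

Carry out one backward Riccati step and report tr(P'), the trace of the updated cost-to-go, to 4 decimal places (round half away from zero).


11.0069

BᵀP = [2.3750 -5.0000]
S = R + BᵀPB = [1/2] + [6.3125] = [6.8125]
BᵀPA = [-6.4375 4.5000]
K = S⁻¹·BᵀPA = [-0.9450 0.6606]
A−BK = [1.0275 4.3303; 0.5826 1.9908]
AᵀP(A−BK) = [0.7294 0.7523; 0.7523 5.0275]
P' = Q + AᵀP(A−BK) = [5.7294 1.7523; 1.7523 5.2775]
tr(P') = 11.0069


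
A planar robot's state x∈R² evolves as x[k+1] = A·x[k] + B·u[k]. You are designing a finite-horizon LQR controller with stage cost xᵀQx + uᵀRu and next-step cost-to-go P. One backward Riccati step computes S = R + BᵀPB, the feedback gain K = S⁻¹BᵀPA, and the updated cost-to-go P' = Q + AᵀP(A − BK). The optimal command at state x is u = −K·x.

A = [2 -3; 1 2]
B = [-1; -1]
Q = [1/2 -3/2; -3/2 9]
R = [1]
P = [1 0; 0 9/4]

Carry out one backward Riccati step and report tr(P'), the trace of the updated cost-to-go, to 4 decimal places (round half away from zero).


28.9706

BᵀP = [-1.0000 -2.2500]
S = R + BᵀPB = [1] + [3.2500] = [4.2500]
BᵀPA = [-4.2500 -1.5000]
K = S⁻¹·BᵀPA = [-1.0000 -0.3529]
A−BK = [1.0000 -3.3529; 0.0000 1.6471]
AᵀP(A−BK) = [2.0000 -3.0000; -3.0000 17.4706]
P' = Q + AᵀP(A−BK) = [2.5000 -4.5000; -4.5000 26.4706]
tr(P') = 28.9706


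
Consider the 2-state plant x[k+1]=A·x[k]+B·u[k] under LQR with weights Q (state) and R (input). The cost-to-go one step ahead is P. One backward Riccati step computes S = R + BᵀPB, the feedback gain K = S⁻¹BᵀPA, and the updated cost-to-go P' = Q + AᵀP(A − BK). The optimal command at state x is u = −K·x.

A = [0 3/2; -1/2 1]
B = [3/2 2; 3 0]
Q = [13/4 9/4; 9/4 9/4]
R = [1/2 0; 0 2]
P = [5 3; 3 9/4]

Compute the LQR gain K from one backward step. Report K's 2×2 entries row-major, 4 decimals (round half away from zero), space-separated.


BᵀP = [16.5000 11.2500; 10.0000 6.0000]
S = R + BᵀPB = [1/2 0; 0 2] + [58.5000 33.0000; 33.0000 20.0000] = [59.0000 33.0000; 33.0000 22.0000]
BᵀPA = [-5.6250 36.0000; -3.0000 21.0000]
K = S⁻¹·BᵀPA = [-0.1184 0.4737; 0.0413 0.2440]
A−BK = [0.0951 0.3014; -0.1447 -0.4211]
AᵀP(A−BK) = [0.0202 0.0215; 0.0215 0.3230]
P' = Q + AᵀP(A−BK) = [3.2702 2.2715; 2.2715 2.5730]
tr(P') = 5.8432

-0.1184 0.4737 0.0413 0.2440


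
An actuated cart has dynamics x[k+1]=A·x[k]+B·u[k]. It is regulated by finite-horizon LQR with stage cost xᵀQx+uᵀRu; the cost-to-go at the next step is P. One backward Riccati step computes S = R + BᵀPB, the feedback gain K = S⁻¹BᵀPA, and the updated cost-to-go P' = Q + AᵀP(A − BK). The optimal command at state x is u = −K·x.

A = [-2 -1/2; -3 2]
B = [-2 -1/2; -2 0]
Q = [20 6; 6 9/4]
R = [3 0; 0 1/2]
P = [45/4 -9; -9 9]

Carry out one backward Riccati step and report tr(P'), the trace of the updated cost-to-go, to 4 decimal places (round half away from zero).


39.6419

BᵀP = [-4.5000 0.0000; -5.6250 4.5000]
S = R + BᵀPB = [3 0; 0 1/2] + [9.0000 2.2500; 2.2500 2.8125] = [12.0000 2.2500; 2.2500 3.3125]
BᵀPA = [9.0000 2.2500; -2.2500 11.8125]
K = S⁻¹·BᵀPA = [1.0054 -0.5514; -1.3622 3.9405]
A−BK = [-0.6703 0.3676; -0.9892 0.8973]
AᵀP(A−BK) = [5.8865 -6.4216; -6.4216 11.5054]
P' = Q + AᵀP(A−BK) = [25.8865 -0.4216; -0.4216 13.7554]
tr(P') = 39.6419


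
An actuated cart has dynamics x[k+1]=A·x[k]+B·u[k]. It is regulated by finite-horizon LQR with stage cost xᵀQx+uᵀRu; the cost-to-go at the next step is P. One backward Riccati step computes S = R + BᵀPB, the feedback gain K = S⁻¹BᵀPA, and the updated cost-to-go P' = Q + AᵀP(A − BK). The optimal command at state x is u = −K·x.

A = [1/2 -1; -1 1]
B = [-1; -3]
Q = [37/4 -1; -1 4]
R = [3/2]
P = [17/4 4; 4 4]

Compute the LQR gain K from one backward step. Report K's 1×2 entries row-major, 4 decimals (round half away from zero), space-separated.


BᵀP = [-16.2500 -16.0000]
S = R + BᵀPB = [3/2] + [64.2500] = [65.7500]
BᵀPA = [7.8750 0.2500]
K = S⁻¹·BᵀPA = [0.1198 0.0038]
A−BK = [0.6198 -0.9962; -0.6407 1.0114]
AᵀP(A−BK) = [0.1193 -0.1549; -0.1549 0.2490]
P' = Q + AᵀP(A−BK) = [9.3693 -1.1549; -1.1549 4.2490]
tr(P') = 13.6183

0.1198 0.0038


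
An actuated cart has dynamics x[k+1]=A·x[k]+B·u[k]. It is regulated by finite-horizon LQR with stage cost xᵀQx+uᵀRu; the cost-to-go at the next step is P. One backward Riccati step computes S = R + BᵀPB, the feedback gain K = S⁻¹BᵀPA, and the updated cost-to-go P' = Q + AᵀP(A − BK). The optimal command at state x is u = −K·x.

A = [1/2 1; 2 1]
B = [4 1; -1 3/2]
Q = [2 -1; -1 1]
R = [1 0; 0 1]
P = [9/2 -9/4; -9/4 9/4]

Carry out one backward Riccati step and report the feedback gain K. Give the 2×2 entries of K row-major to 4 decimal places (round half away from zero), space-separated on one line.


BᵀP = [20.2500 -11.2500; 1.1250 1.1250]
S = R + BᵀPB = [1 0; 0 1] + [92.2500 3.3750; 3.3750 2.8125] = [93.2500 3.3750; 3.3750 3.8125]
BᵀPA = [-12.3750 9.0000; 2.8125 2.2500]
K = S⁻¹·BᵀPA = [-0.1647 0.0776; 0.8835 0.5214]
A−BK = [0.2752 0.1680; 0.5101 0.2955]
AᵀP(A−BK) = [1.1022 0.6193; 0.6193 0.3780]
P' = Q + AᵀP(A−BK) = [3.1022 -0.3807; -0.3807 1.3780]
tr(P') = 4.4802

-0.1647 0.0776 0.8835 0.5214


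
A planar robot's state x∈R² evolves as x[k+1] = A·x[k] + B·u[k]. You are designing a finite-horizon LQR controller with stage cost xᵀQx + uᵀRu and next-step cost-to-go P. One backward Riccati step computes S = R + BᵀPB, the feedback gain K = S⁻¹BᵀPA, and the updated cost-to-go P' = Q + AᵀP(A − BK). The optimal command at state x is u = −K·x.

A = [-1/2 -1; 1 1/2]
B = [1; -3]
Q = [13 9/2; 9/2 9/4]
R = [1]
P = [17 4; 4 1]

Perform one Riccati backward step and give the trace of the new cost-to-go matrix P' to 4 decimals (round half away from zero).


22.2500

BᵀP = [5.0000 1.0000]
S = R + BᵀPB = [1] + [2.0000] = [3.0000]
BᵀPA = [-1.5000 -4.5000]
K = S⁻¹·BᵀPA = [-0.5000 -1.5000]
A−BK = [0.0000 0.5000; -0.5000 -4.0000]
AᵀP(A−BK) = [0.5000 1.7500; 1.7500 6.5000]
P' = Q + AᵀP(A−BK) = [13.5000 6.2500; 6.2500 8.7500]
tr(P') = 22.2500


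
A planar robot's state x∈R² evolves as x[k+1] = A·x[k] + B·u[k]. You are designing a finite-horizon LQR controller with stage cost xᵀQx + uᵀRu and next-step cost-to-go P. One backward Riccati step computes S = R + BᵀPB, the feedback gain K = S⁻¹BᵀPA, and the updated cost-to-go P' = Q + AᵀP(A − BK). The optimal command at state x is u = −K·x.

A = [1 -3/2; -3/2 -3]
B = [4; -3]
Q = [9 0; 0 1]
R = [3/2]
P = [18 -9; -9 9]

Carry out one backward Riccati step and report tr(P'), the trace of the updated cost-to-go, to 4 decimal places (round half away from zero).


BᵀP = [99.0000 -63.0000]
S = R + BᵀPB = [3/2] + [585.0000] = [586.5000]
BᵀPA = [193.5000 40.5000]
K = S⁻¹·BᵀPA = [0.3299 0.0691]
A−BK = [-0.3197 -1.7762; -0.5102 -2.7928]
AᵀP(A−BK) = [1.4098 6.8881; 6.8881 37.7033]
P' = Q + AᵀP(A−BK) = [10.4098 6.8881; 6.8881 38.7033]
tr(P') = 49.1132

49.1132


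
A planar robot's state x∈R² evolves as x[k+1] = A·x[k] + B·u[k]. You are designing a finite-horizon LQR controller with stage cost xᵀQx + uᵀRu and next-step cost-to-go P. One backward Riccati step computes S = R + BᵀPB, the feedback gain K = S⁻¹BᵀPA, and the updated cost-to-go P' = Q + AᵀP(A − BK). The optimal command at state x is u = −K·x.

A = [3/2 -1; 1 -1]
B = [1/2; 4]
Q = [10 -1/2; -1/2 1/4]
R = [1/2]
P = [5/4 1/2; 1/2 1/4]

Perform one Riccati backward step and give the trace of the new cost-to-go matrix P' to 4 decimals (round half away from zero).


BᵀP = [2.6250 1.2500]
S = R + BᵀPB = [1/2] + [6.3125] = [6.8125]
BᵀPA = [5.1875 -3.8750]
K = S⁻¹·BᵀPA = [0.7615 -0.5688]
A−BK = [1.1193 -0.7156; -2.0459 1.2752]
AᵀP(A−BK) = [0.6124 -0.4243; -0.4243 0.2959]
P' = Q + AᵀP(A−BK) = [10.6124 -0.9243; -0.9243 0.5459]
tr(P') = 11.1583

11.1583


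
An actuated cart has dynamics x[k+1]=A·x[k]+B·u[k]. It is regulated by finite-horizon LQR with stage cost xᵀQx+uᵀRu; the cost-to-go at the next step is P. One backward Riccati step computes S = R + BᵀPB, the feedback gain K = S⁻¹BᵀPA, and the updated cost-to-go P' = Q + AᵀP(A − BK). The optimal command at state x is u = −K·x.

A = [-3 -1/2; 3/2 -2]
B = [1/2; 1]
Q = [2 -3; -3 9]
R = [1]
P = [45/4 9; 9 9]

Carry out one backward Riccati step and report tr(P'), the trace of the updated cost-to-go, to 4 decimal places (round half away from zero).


28.7486

BᵀP = [14.6250 13.5000]
S = R + BᵀPB = [1] + [20.8125] = [21.8125]
BᵀPA = [-23.6250 -34.3125]
K = S⁻¹·BᵀPA = [-1.0831 -1.5731]
A−BK = [-2.4585 0.2865; 2.5831 -0.4269]
AᵀP(A−BK) = [14.9119 -0.0387; -0.0387 2.8367]
P' = Q + AᵀP(A−BK) = [16.9119 -3.0387; -3.0387 11.8367]
tr(P') = 28.7486


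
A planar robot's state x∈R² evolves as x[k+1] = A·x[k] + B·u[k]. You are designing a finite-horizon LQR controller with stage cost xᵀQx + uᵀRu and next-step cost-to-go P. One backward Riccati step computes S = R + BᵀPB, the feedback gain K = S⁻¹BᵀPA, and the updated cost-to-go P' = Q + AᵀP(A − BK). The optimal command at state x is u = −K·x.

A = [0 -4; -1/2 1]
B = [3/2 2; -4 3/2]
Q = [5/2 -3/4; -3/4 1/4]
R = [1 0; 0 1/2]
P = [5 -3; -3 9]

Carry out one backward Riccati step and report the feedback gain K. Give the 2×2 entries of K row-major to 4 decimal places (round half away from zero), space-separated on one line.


0.0972 -0.7720 -0.0719 -1.3754

BᵀP = [19.5000 -40.5000; 5.5000 7.5000]
S = R + BᵀPB = [1 0; 0 1/2] + [191.2500 -21.7500; -21.7500 22.2500] = [192.2500 -21.7500; -21.7500 22.7500]
BᵀPA = [20.2500 -118.5000; -3.7500 -14.5000]
K = S⁻¹·BᵀPA = [0.0972 -0.7720; -0.0719 -1.3754]
A−BK = [-0.0020 -0.0912; -0.0033 -0.0248]
AᵀP(A−BK) = [0.0121 -0.0250; -0.0250 1.5754]
P' = Q + AᵀP(A−BK) = [2.5121 -0.7750; -0.7750 1.8254]
tr(P') = 4.3375


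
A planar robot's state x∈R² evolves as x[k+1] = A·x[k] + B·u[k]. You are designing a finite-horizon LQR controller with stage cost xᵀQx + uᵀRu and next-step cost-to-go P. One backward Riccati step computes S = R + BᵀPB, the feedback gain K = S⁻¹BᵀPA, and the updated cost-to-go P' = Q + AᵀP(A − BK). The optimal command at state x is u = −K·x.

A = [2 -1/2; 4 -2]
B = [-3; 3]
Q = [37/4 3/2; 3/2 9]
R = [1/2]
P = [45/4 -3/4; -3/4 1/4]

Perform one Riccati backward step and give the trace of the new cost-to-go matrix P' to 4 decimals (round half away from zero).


25.6987

BᵀP = [-36.0000 3.0000]
S = R + BᵀPB = [1/2] + [117.0000] = [117.5000]
BᵀPA = [-60.0000 12.0000]
K = S⁻¹·BᵀPA = [-0.5106 0.1021]
A−BK = [0.4681 -0.1936; 5.5319 -2.3064]
AᵀP(A−BK) = [6.3617 -2.6223; -2.6223 1.0870]
P' = Q + AᵀP(A−BK) = [15.6117 -1.1223; -1.1223 10.0870]
tr(P') = 25.6987


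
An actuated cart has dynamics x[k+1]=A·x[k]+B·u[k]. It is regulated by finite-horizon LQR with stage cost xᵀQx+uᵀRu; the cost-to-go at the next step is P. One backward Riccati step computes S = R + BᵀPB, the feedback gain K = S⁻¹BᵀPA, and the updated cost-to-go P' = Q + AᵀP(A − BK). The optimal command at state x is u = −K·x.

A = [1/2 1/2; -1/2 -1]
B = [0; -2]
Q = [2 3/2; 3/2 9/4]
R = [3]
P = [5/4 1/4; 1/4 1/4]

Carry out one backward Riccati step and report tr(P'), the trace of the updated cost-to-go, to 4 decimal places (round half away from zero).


BᵀP = [-0.5000 -0.5000]
S = R + BᵀPB = [3] + [1.0000] = [4.0000]
BᵀPA = [0.0000 0.2500]
K = S⁻¹·BᵀPA = [0.0000 0.0625]
A−BK = [0.5000 0.5000; -0.5000 -0.8750]
AᵀP(A−BK) = [0.2500 0.2500; 0.2500 0.2969]
P' = Q + AᵀP(A−BK) = [2.2500 1.7500; 1.7500 2.5469]
tr(P') = 4.7969

4.7969


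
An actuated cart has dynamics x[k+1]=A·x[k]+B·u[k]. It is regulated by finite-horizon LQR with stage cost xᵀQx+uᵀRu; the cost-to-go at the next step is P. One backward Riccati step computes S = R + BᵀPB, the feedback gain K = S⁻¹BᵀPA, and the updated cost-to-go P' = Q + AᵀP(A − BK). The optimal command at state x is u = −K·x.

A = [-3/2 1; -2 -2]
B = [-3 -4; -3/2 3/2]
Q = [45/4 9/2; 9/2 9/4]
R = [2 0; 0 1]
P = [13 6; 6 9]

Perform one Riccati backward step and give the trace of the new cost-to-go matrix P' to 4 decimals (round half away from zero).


16.6594

BᵀP = [-48.0000 -31.5000; -43.0000 -10.5000]
S = R + BᵀPB = [2 0; 0 1] + [191.2500 144.7500; 144.7500 156.2500] = [193.2500 144.7500; 144.7500 157.2500]
BᵀPA = [135.0000 15.0000; 85.5000 -22.0000]
K = S⁻¹·BᵀPA = [0.9382 0.5875; -0.3199 -0.6807]
A−BK = [0.0350 0.0397; -0.1129 -0.0978]
AᵀP(A−BK) = [1.9459 1.3900; 1.3900 1.2135]
P' = Q + AᵀP(A−BK) = [13.1959 5.8900; 5.8900 3.4635]
tr(P') = 16.6594


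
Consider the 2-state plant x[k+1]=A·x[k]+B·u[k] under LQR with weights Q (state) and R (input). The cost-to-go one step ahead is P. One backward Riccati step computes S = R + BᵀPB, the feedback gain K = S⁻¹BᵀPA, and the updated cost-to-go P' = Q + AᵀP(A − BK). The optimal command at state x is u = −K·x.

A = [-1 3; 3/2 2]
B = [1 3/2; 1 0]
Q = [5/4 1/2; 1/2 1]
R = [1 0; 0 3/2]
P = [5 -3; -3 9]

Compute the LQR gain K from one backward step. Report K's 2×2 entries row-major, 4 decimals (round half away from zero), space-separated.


BᵀP = [2.0000 6.0000; 7.5000 -4.5000]
S = R + BᵀPB = [1 0; 0 3/2] + [8.0000 3.0000; 3.0000 11.2500] = [9.0000 3.0000; 3.0000 12.7500]
BᵀPA = [7.0000 18.0000; -14.2500 13.5000]
K = S⁻¹·BᵀPA = [1.2482 1.7872; -1.4113 0.6383]
A−BK = [-0.1312 0.2553; 0.2518 0.2128]
AᵀP(A−BK) = [5.4007 1.0851; 1.0851 4.2128]
P' = Q + AᵀP(A−BK) = [6.6507 1.5851; 1.5851 5.2128]
tr(P') = 11.8635

1.2482 1.7872 -1.4113 0.6383


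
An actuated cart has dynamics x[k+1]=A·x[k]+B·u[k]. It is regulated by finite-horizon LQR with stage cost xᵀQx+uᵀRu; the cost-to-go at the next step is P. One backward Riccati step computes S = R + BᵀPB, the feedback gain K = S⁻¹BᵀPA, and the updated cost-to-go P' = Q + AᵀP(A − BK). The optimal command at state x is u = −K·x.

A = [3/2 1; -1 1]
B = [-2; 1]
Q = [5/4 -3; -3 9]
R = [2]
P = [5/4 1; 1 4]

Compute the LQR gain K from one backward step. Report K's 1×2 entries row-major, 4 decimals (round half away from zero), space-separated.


BᵀP = [-1.5000 2.0000]
S = R + BᵀPB = [2] + [5.0000] = [7.0000]
BᵀPA = [-4.2500 0.5000]
K = S⁻¹·BᵀPA = [-0.6071 0.0714]
A−BK = [0.2857 1.1429; -0.3929 0.9286]
AᵀP(A−BK) = [1.2321 -1.3214; -1.3214 7.2143]
P' = Q + AᵀP(A−BK) = [2.4821 -4.3214; -4.3214 16.2143]
tr(P') = 18.6964

-0.6071 0.0714


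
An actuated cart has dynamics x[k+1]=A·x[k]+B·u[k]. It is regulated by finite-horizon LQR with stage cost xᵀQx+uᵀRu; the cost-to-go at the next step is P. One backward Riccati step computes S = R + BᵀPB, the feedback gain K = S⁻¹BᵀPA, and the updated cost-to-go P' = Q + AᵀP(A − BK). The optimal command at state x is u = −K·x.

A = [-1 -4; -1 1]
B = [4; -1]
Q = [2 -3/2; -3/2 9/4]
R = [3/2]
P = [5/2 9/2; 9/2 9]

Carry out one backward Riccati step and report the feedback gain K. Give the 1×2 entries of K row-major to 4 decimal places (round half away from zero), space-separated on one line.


-1.0000 -0.8966

BᵀP = [5.5000 9.0000]
S = R + BᵀPB = [3/2] + [13.0000] = [14.5000]
BᵀPA = [-14.5000 -13.0000]
K = S⁻¹·BᵀPA = [-1.0000 -0.8966]
A−BK = [3.0000 -0.4138; -2.0000 0.1034]
AᵀP(A−BK) = [6.0000 1.5000; 1.5000 1.3448]
P' = Q + AᵀP(A−BK) = [8.0000 0.0000; 0.0000 3.5948]
tr(P') = 11.5948


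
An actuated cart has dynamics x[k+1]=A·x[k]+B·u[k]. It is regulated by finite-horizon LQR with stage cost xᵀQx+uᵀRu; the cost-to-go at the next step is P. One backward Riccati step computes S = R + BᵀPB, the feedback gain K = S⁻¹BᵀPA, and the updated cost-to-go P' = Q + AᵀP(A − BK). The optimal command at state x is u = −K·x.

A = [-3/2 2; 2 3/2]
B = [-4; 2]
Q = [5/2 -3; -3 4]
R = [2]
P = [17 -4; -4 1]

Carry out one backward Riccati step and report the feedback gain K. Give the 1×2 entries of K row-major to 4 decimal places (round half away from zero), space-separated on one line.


BᵀP = [-76.0000 18.0000]
S = R + BᵀPB = [2] + [340.0000] = [342.0000]
BᵀPA = [150.0000 -125.0000]
K = S⁻¹·BᵀPA = [0.4386 -0.3655]
A−BK = [0.2544 0.5380; 1.1228 2.2310]
AᵀP(A−BK) = [0.4605 -0.1754; -0.1754 0.5629]
P' = Q + AᵀP(A−BK) = [2.9605 -3.1754; -3.1754 4.5629]
tr(P') = 7.5234

0.4386 -0.3655


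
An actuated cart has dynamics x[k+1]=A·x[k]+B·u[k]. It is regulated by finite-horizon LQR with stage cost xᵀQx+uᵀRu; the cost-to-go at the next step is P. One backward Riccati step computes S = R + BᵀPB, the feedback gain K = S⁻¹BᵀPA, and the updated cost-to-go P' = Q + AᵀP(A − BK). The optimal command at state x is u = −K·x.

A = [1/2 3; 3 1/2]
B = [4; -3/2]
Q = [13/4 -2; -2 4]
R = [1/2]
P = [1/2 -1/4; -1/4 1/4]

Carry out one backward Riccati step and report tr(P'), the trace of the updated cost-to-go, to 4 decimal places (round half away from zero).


8.5366

BᵀP = [2.3750 -1.3750]
S = R + BᵀPB = [1/2] + [11.5625] = [12.0625]
BᵀPA = [-2.9375 6.4375]
K = S⁻¹·BᵀPA = [-0.2435 0.5337]
A−BK = [1.4741 0.8653; 2.6347 1.3005]
AᵀP(A−BK) = [0.9097 0.3802; 0.3802 0.3769]
P' = Q + AᵀP(A−BK) = [4.1597 -1.6198; -1.6198 4.3769]
tr(P') = 8.5366


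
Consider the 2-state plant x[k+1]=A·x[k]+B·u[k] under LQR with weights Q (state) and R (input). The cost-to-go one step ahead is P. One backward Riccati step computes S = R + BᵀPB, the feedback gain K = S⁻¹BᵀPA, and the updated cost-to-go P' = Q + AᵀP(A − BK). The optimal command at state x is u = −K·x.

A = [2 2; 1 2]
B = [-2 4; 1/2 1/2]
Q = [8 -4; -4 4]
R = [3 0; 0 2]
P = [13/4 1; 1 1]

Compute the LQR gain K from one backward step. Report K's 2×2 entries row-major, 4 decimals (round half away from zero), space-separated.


BᵀP = [-6.0000 -1.5000; 13.5000 4.5000]
S = R + BᵀPB = [3 0; 0 2] + [11.2500 -24.7500; -24.7500 56.2500] = [14.2500 -24.7500; -24.7500 58.2500]
BᵀPA = [-13.5000 -15.0000; 31.5000 36.0000]
K = S⁻¹·BᵀPA = [-0.0310 0.0793; 0.5276 0.6517]
A−BK = [-0.1724 -0.4483; 0.7517 1.6345]
AᵀP(A−BK) = [0.9621 1.5414; 1.5414 2.7276]
P' = Q + AᵀP(A−BK) = [8.9621 -2.4586; -2.4586 6.7276]
tr(P') = 15.6897

-0.0310 0.0793 0.5276 0.6517


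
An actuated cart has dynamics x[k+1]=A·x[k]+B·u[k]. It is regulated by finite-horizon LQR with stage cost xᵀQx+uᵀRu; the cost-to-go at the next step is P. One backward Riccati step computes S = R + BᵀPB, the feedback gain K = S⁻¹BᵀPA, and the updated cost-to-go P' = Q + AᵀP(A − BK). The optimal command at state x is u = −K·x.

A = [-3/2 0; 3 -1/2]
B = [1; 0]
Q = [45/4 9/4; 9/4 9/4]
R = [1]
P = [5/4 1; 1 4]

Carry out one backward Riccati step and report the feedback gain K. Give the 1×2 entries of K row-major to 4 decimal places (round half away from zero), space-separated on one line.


BᵀP = [1.2500 1.0000]
S = R + BᵀPB = [1] + [1.2500] = [2.2500]
BᵀPA = [1.1250 -0.5000]
K = S⁻¹·BᵀPA = [0.5000 -0.2222]
A−BK = [-2.0000 0.2222; 3.0000 -0.5000]
AᵀP(A−BK) = [29.2500 -5.0000; -5.0000 0.8889]
P' = Q + AᵀP(A−BK) = [40.5000 -2.7500; -2.7500 3.1389]
tr(P') = 43.6389

0.5000 -0.2222


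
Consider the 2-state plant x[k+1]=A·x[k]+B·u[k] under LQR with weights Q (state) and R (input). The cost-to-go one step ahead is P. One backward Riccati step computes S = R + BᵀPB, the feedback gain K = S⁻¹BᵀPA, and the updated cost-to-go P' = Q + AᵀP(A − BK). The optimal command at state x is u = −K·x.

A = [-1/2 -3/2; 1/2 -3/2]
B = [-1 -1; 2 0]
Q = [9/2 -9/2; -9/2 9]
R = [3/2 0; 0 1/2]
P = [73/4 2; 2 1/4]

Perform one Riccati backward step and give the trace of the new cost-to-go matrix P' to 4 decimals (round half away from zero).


BᵀP = [-14.2500 -1.5000; -18.2500 -2.0000]
S = R + BᵀPB = [3/2 0; 0 1/2] + [11.2500 14.2500; 14.2500 18.2500] = [12.7500 14.2500; 14.2500 18.7500]
BᵀPA = [6.3750 23.6250; 8.1250 30.3750]
K = S⁻¹·BᵀPA = [0.1042 0.2813; 0.3542 1.4063]
A−BK = [-0.0417 0.1875; 0.2917 -2.0625]
AᵀP(A−BK) = [0.0833 0.2813; 0.2813 1.2656]
P' = Q + AᵀP(A−BK) = [4.5833 -4.2188; -4.2188 10.2656]
tr(P') = 14.8490

14.8490


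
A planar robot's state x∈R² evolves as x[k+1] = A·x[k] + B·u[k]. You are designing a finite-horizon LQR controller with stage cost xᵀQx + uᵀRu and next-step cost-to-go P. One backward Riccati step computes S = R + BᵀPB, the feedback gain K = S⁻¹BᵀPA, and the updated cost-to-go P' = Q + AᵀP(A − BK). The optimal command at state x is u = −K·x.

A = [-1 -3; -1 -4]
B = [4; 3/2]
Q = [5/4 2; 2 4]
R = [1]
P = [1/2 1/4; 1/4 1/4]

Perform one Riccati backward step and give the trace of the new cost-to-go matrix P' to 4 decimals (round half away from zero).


7.1928

BᵀP = [2.3750 1.3750]
S = R + BᵀPB = [1] + [11.5625] = [12.5625]
BᵀPA = [-3.7500 -12.6250]
K = S⁻¹·BᵀPA = [-0.2985 -1.0050]
A−BK = [0.1940 1.0199; -0.5522 -2.4925]
AᵀP(A−BK) = [0.1306 0.4813; 0.4813 1.8122]
P' = Q + AᵀP(A−BK) = [1.3806 2.4813; 2.4813 5.8122]
tr(P') = 7.1928
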